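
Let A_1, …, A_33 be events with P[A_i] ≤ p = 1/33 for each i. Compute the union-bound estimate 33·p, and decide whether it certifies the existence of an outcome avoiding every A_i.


Union bound: P[∪_{i=1}^{33} A_i] ≤ Σ_i P[A_i] ≤ 33·p = 33·(1/33) = 1.
Numerically: 1 ≈ 1.0000000.
Is 1 < 1? NO.
Since the bound 1 is ≥ 1, the union bound is uninformative here; it does NOT by itself certify existence.

33·p = 1 ≈ 1.0000000; existence NOT certified by the union bound.


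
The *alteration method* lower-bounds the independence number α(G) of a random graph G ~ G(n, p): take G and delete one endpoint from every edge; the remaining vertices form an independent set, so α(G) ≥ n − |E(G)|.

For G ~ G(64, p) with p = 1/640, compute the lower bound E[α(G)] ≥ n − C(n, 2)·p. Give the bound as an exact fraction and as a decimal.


E[|E(G)|] = C(64, 2)·p = 2016 · (1/640) = 63/20.
E[α(G)] ≥ n − E[|E(G)|] = 64 − 63/20 = 1217/20.
Numerically: ≈ 60.850000.
(This is only a lower bound; the true E[α(G)] may be larger.)

E[α(G)] ≥ 1217/20 ≈ 60.850000.


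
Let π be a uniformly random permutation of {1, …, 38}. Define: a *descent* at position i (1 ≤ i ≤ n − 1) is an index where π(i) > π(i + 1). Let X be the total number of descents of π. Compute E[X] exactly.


Write X = Σ X_I over i = 1, …, 37, with X_I the indicator of one descent.
There are 37 indicators.
For each fixed i, the pair (π(i), π(i+1)) is a uniformly random ordered pair of distinct values from {1, …, 38}; by symmetry P[π(i) > π(i+1)] = 1/2.
By linearity: E[X] = 37 · (1/2) = (38 − 1) · (1/2) = 37/2 ≈ 18.50000.

E[X] = 37/2 = 18.50000.


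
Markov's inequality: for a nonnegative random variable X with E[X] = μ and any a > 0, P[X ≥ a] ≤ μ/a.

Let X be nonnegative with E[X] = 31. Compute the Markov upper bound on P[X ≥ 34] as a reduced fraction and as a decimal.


μ = E[X] = 31, a = 34.
Markov: P[X ≥ 34] ≤ μ/a = (31)/34 = 31/34.
Numerically: ≈ 0.911765.
(Since a = 34 > μ = 31.000000, the bound 31/34 is < 1 and informative.)

P[X ≥ 34] ≤ 31/34 ≈ 0.911765.


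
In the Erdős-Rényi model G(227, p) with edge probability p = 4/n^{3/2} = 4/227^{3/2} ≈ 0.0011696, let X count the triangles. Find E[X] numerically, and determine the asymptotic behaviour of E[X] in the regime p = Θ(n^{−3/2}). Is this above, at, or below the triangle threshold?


Number of potential triangles: C(227, 3) = 1923825.
Each occurs with probability p³ ≈ (0.0011696)³ ≈ 1.5997924e-09.
By linearity: E[X] = C(227, 3)·p³ ≈ 1923825 · 1.5997924e-09 ≈ 0.00308.
Since α = 3/2 > 1, p = c/n^{3/2} = o(1/n) is below the triangle threshold p ~ 1/n. Asymptotically E[X] ~ (c³/6)·n^{3(1−α)} = (4³/6)·n^{-1.5} → 0, so by Markov's inequality G has no triangles w.h.p.

E[X] ≈ 0.00308; in regime p = Θ(1/n^{3/2}) E[X] tends to 0 (below the triangle threshold p ~ 1/n).


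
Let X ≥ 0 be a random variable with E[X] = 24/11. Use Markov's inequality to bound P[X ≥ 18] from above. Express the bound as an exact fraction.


μ = E[X] = 24/11, a = 18.
Markov: P[X ≥ 18] ≤ μ/a = (24/11)/18 = 4/33.
Numerically: ≈ 0.12121.
(Since a = 18 > μ = 2.18182, the bound 4/33 is < 1 and informative.)

P[X ≥ 18] ≤ 4/33 ≈ 0.12121.


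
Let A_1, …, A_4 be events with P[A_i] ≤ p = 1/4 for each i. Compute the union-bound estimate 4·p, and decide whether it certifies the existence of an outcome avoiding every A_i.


Union bound: P[∪_{i=1}^{4} A_i] ≤ Σ_i P[A_i] ≤ 4·p = 4·(1/4) = 1.
Numerically: 1 ≈ 1.00000.
Is 1 < 1? NO.
Since the bound 1 is ≥ 1, the union bound is uninformative here; it does NOT by itself certify existence.

4·p = 1 ≈ 1.00000; existence NOT certified by the union bound.


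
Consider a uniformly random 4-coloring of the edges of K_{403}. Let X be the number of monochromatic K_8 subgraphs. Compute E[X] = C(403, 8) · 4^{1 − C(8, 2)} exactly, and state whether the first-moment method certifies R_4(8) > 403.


E[X] = C(403, 8) · 4^{1 − 28} = 16090020602228430 · 4^{−27} = 16090020602228430/18014398509481984.
As a reduced fraction: E[X] = 8045010301114215/9007199254740992 ≈ 0.8932.
Is E[X] < 1? YES.
Since E[X] < 1, there exists a 4-coloring of K_{403} with no monochromatic K_8; hence R_4(8) > 403.

E[X] = 8045010301114215/9007199254740992 ≈ 0.8932; E[X] < 1, so R_4(8) > 403.


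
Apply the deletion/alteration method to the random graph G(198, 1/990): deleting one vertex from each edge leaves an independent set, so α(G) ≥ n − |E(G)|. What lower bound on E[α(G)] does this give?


E[|E(G)|] = C(198, 2)·p = 19503 · (1/990) = 197/10.
E[α(G)] ≥ n − E[|E(G)|] = 198 − 197/10 = 1783/10.
Numerically: ≈ 178.300.
(This is only a lower bound; the true E[α(G)] may be larger.)

E[α(G)] ≥ 1783/10 ≈ 178.300.


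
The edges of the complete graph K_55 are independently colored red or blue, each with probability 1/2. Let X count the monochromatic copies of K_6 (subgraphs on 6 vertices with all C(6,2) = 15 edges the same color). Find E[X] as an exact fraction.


Let X = Σ_S X_S over the C(55, 6) = 28989675 subsets S of size 6, where X_S = 1 if the K_6 on S is monochromatic.
For a fixed S, the K_6 on S has C(6, 2) = 15 edges. P[all 15 edges red] = (1/2)^15, and likewise for blue, so P[monochromatic] = 2·(1/2)^15 = 2^{1 − 15} = 1/16384.
By linearity of expectation: E[X] = C(55, 6) · 2^{1 − 15} = 28989675 · 1/16384 = 28989675/16384.
Numerically: E[X] ≈ 1769.389343.

E[X] = C(55,6)·2^(1−C(6,2)) = 28989675/16384 ≈ 1769.389343.


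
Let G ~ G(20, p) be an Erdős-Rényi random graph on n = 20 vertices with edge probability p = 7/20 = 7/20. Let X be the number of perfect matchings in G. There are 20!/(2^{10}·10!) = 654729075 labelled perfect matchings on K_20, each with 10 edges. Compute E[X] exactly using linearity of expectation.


K_20 has 20!/(2^{10}·10!) = 654729075 labelled perfect matchings.
For each such perfect matching H, let X_H = 1 if all 10 edges of H are present in G. Then P[X_H = 1] = p^{10} = (7/20)^{10} = 282475249/10240000000000.
Summing the indicators: E[X] = Σ_H E[X_H] = 654729075 · p^{10} = 654729075 · 282475249/10240000000000 = 7397790339526587/409600000000.
Numerically: E[X] ≈ 1.81e+04.

E[X] = 654729075 · (7/20)^{10} = 7397790339526587/409600000000 ≈ 1.81e+04.


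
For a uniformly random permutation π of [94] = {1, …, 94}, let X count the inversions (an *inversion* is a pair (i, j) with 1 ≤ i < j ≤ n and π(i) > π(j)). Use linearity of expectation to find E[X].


Write X = Σ X_I over the C(94, 2) = 4371 pairs i < j, with X_I the indicator of one inversion.
There are 4371 indicators.
For each fixed pair i < j, the values π(i) and π(j) are two distinct elements of {1, …, 94} in uniformly random order; by symmetry P[π(i) > π(j)] = 1/2.
By linearity: E[X] = 4371 · (1/2) = C(94, 2) · (1/2) = 4371/2 = 4371/2 ≈ 2185.500000.

E[X] = 4371/2 = 2185.500000.


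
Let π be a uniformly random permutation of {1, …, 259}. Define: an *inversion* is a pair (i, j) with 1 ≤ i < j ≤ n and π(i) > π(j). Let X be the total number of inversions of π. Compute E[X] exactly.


Write X = Σ X_I over the C(259, 2) = 33411 pairs i < j, with X_I the indicator of one inversion.
There are 33411 indicators.
For each fixed pair i < j, the values π(i) and π(j) are two distinct elements of {1, …, 259} in uniformly random order; by symmetry P[π(i) > π(j)] = 1/2.
By linearity: E[X] = 33411 · (1/2) = C(259, 2) · (1/2) = 33411/2 = 33411/2 ≈ 16705.500.

E[X] = 33411/2 = 16705.500.


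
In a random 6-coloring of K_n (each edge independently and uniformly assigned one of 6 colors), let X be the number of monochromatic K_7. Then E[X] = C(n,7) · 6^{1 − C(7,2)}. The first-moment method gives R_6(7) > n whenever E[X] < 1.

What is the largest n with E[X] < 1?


We need C(n, 7) · 6^{1 − 21} < 1, i.e. C(n, 7) < 6^{21 − 1} = 3656158440062976.
Check values of n near the boundary:
  n = 565: C(565, 7) = 3513212521235560; 3513212521235560 < 3656158440062976? YES
  n = 566: C(566, 7) = 3557206237959440; 3557206237959440 < 3656158440062976? YES
  n = 567: C(567, 7) = 3601671315933933; 3601671315933933 < 3656158440062976? YES
  n = 568: C(568, 7) = 3646611956239704; 3646611956239704 < 3656158440062976? YES
  n = 569: C(569, 7) = 3692032389858348; 3692032389858348 < 3656158440062976? NO
The largest n with C(n, 7) < 3656158440062976 is n = 568 (where E[X] = 16882462760369/16926659444736 ≈ 0.997). Hence R_6(7) > 568, i.e. R_6(7) ≥ 569.

Largest n = 568; hence R_6(7) > 568.


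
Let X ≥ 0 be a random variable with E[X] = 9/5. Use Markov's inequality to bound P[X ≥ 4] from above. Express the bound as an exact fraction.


μ = E[X] = 9/5, a = 4.
Markov: P[X ≥ 4] ≤ μ/a = (9/5)/4 = 9/20.
Numerically: ≈ 0.4500.
(Since a = 4 > μ = 1.8000, the bound 9/20 is < 1 and informative.)

P[X ≥ 4] ≤ 9/20 ≈ 0.4500.


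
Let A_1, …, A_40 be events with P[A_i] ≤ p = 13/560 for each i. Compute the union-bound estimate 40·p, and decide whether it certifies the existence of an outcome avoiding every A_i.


Union bound: P[∪_{i=1}^{40} A_i] ≤ Σ_i P[A_i] ≤ 40·p = 40·(13/560) = 13/14.
Numerically: 13/14 ≈ 0.92857.
Is 13/14 < 1? YES.
Since P[∪ A_i] ≤ 13/14 < 1, the complement has P[∩ A_i^c] ≥ 1 − 13/14 = 1/14 > 0, so some outcome avoids every A_i.

40·p = 13/14 ≈ 0.92857; existence CERTIFIED by the union bound.


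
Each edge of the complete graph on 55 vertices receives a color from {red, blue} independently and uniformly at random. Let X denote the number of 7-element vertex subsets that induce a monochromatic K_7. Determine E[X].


Let X = Σ_S X_S over the C(55, 7) = 202927725 subsets S of size 7, where X_S = 1 if the K_7 on S is monochromatic.
For a fixed S, the K_7 on S has C(7, 2) = 21 edges. P[all 21 edges red] = (1/2)^21, and likewise for blue, so P[monochromatic] = 2·(1/2)^21 = 2^{1 − 21} = 1/1048576.
Summing: E[X] = C(55, 7) · 2^{1 − 21} = 202927725 · 1/1048576 = 202927725/1048576.
Numerically: E[X] ≈ 193.526959.

E[X] = C(55,7)·2^(1−C(7,2)) = 202927725/1048576 ≈ 193.526959.


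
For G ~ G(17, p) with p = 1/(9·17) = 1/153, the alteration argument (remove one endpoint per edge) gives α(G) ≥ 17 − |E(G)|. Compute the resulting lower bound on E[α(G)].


E[|E(G)|] = C(17, 2)·p = 136 · (1/153) = 8/9.
E[α(G)] ≥ n − E[|E(G)|] = 17 − 8/9 = 145/9.
Numerically: ≈ 16.1111.
(This is only a lower bound; the true E[α(G)] may be larger.)

E[α(G)] ≥ 145/9 ≈ 16.1111.


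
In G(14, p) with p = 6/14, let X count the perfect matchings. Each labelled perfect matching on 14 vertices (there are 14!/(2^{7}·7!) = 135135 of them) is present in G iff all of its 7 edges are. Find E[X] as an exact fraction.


K_14 has 14!/(2^{7}·7!) = 135135 labelled perfect matchings.
For each such perfect matching H, let X_H = 1 if all 7 edges of H are present in G. Then P[X_H = 1] = p^{7} = (3/7)^{7} = 2187/823543.
By linearity of expectation: E[X] = Σ_H E[X_H] = 135135 · p^{7} = 135135 · 2187/823543 = 42220035/117649.
Numerically: E[X] ≈ 358.9.

E[X] = 135135 · (3/7)^{7} = 42220035/117649 ≈ 358.9.


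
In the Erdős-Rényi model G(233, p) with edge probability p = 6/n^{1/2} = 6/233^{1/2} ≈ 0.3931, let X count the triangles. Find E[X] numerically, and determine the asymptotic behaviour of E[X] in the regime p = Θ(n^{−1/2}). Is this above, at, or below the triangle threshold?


Number of potential triangles: C(233, 3) = 2081156.
Each occurs with probability p³ ≈ (0.3931)³ ≈ 6.073232e-02.
By linearity: E[X] = C(233, 3)·p³ ≈ 2081156 · 6.073232e-02 ≈ 126393.4316.
Since α = 1/2 < 1, p = c/n^{1/2} ≫ 1/n is above the triangle threshold p ~ 1/n. Asymptotically E[X] ~ (c³/6)·n^{3(1−α)} = (6³/6)·n^{1.5} → ∞; triangles are abundant w.h.p.

E[X] ≈ 126393.4316; in regime p = Θ(1/n^{1/2}) E[X] diverges (above the triangle threshold p ~ 1/n).


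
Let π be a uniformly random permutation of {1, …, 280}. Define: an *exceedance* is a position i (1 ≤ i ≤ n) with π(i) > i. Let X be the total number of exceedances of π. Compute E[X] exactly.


Write X = Σ_{i=1}^{280} X_i, where X_i = 1_{π(i) > i}.
For each fixed i, π(i) is uniform over {1, …, 280} (marginal of a uniform permutation), so P[π(i) > i] = (n − i)/n. Summing: Σ_{i=1}^{280} (n − i)/n = (0 + 1 + … + 279)/280 = 280(280 − 1)/(2·280) = (280 − 1)/2.
Hence E[X] = Σ_{i=1}^{280} (280 − i)/280 = 279/2 ≈ 139.500000.

E[X] = 279/2 = 139.500000.


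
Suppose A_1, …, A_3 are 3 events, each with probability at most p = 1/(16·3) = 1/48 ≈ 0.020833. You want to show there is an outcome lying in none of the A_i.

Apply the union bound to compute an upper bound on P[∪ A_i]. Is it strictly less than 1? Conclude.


Union bound: P[∪_{i=1}^{3} A_i] ≤ Σ_i P[A_i] ≤ 3·p = 3·(1/48) = 1/16.
Numerically: 1/16 ≈ 0.062500.
Is 1/16 < 1? YES.
Since P[∪ A_i] ≤ 1/16 < 1, the complement has P[∩ A_i^c] ≥ 1 − 1/16 = 15/16 > 0, so some outcome avoids every A_i.

3·p = 1/16 ≈ 0.062500; existence CERTIFIED by the union bound.


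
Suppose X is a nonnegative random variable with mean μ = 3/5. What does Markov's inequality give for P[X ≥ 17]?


μ = E[X] = 3/5, a = 17.
Markov: P[X ≥ 17] ≤ μ/a = (3/5)/17 = 3/85.
Numerically: ≈ 0.0353.
(Since a = 17 > μ = 0.6000, the bound 3/85 is < 1 and informative.)

P[X ≥ 17] ≤ 3/85 ≈ 0.0353.


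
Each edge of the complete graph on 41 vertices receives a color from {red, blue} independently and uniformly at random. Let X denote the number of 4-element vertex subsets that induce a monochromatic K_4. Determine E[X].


Let X = Σ_S X_S over the C(41, 4) = 101270 subsets S of size 4, where X_S = 1 if the K_4 on S is monochromatic.
For a fixed S, the K_4 on S has C(4, 2) = 6 edges. P[all 6 edges red] = (1/2)^6, and likewise for blue, so P[monochromatic] = 2·(1/2)^6 = 2^{1 − 6} = 1/32.
By linearity of expectation: E[X] = C(41, 4) · 2^{1 − 6} = 101270 · 1/32 = 50635/16.
Numerically: E[X] ≈ 3164.688.

E[X] = C(41,4)·2^(1−C(4,2)) = 50635/16 ≈ 3164.688.


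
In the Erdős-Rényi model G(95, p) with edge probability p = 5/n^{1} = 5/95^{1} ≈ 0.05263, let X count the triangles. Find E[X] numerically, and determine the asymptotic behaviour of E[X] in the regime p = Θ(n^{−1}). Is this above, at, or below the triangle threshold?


Number of potential triangles: C(95, 3) = 138415.
Each occurs with probability p³ ≈ (0.05263)³ ≈ 1.457938e-04.
By linearity: E[X] = C(95, 3)·p³ ≈ 138415 · 1.457938e-04 ≈ 20.1801.
Here α = 1, so p = 5/n is exactly at the triangle threshold p ~ 1/n. Asymptotically E[X] → c³/6 = 5³/6 = 125/6 ≈ 20.8333, a bounded constant. In this regime the triangle count is asymptotically Poisson(c³/6).

E[X] ≈ 20.1801; in regime p = Θ(1/n^{1}) E[X] stays bounded (at the triangle threshold p ~ 1/n).


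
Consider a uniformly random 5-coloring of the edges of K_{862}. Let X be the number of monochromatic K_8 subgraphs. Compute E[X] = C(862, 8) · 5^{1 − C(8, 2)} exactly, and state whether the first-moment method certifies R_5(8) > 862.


E[X] = C(862, 8) · 5^{1 − 28} = 7317951015318931845 · 5^{−27} = 7317951015318931845/7450580596923828125.
As a reduced fraction: E[X] = 1463590203063786369/1490116119384765625 ≈ 0.9822.
Is E[X] < 1? YES.
Since E[X] < 1, there exists a 5-coloring of K_{862} with no monochromatic K_8; hence R_5(8) > 862.

E[X] = 1463590203063786369/1490116119384765625 ≈ 0.9822; E[X] < 1, so R_5(8) > 862.


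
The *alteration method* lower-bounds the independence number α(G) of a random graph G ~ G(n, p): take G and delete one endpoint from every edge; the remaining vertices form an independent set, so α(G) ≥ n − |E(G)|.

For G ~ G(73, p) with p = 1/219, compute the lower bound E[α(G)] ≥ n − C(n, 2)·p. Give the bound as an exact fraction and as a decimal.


E[|E(G)|] = C(73, 2)·p = 2628 · (1/219) = 12.
E[α(G)] ≥ n − E[|E(G)|] = 73 − 12 = 61.
Numerically: ≈ 61.00000.
(This is only a lower bound; the true E[α(G)] may be larger.)

E[α(G)] ≥ 61 ≈ 61.00000.


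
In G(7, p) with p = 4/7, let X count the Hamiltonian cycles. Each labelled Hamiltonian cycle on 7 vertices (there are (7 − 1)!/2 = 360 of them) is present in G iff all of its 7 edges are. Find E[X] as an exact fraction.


K_7 has (7 − 1)!/2 = 360 labelled Hamiltonian cycles.
For each such Hamiltonian cycle H, let X_H = 1 if all 7 edges of H are present in G. Then P[X_H = 1] = p^{7} = (4/7)^{7} = 16384/823543.
By linearity: E[X] = Σ_H E[X_H] = 360 · p^{7} = 360 · 16384/823543 = 5898240/823543.
Numerically: E[X] ≈ 7.162.

E[X] = 360 · (4/7)^{7} = 5898240/823543 ≈ 7.162.


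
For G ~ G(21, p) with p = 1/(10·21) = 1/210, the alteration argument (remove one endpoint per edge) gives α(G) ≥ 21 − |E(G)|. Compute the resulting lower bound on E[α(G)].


E[|E(G)|] = C(21, 2)·p = 210 · (1/210) = 1.
E[α(G)] ≥ n − E[|E(G)|] = 21 − 1 = 20.
Numerically: ≈ 20.0000.
(This is only a lower bound; the true E[α(G)] may be larger.)

E[α(G)] ≥ 20 ≈ 20.0000.


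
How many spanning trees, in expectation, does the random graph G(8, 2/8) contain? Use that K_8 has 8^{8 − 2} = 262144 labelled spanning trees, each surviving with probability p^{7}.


K_8 has 8^{8 − 2} = 262144 labelled spanning trees.
For each such spanning tree H, let X_H = 1 if all 7 edges of H are present in G. Then P[X_H = 1] = p^{7} = (1/4)^{7} = 1/16384.
Summing the indicators: E[X] = Σ_H E[X_H] = 262144 · p^{7} = 262144 · 1/16384 = 16.
Numerically: E[X] ≈ 16.

E[X] = 262144 · (1/4)^{7} = 16 ≈ 16.


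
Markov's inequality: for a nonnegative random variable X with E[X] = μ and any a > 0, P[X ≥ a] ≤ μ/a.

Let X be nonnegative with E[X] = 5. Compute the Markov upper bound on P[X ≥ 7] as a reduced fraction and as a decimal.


μ = E[X] = 5, a = 7.
Markov: P[X ≥ 7] ≤ μ/a = (5)/7 = 5/7.
Numerically: ≈ 0.71429.
(Since a = 7 > μ = 5.00000, the bound 5/7 is < 1 and informative.)

P[X ≥ 7] ≤ 5/7 ≈ 0.71429.


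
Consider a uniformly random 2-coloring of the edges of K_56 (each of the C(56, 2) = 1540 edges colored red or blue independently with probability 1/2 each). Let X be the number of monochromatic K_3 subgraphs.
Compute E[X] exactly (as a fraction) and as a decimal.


Let X = Σ_S X_S over the C(56, 3) = 27720 subsets S of size 3, where X_S = 1 if the K_3 on S is monochromatic.
For a fixed S, the K_3 on S has C(3, 2) = 3 edges. P[all 3 edges red] = (1/2)^3, and likewise for blue, so P[monochromatic] = 2·(1/2)^3 = 2^{1 − 3} = 1/4.
Summing: E[X] = C(56, 3) · 2^{1 − 3} = 27720 · 1/4 = 6930.
Numerically: E[X] ≈ 6930.000.

E[X] = C(56,3)·2^(1−C(3,2)) = 6930 ≈ 6930.000.


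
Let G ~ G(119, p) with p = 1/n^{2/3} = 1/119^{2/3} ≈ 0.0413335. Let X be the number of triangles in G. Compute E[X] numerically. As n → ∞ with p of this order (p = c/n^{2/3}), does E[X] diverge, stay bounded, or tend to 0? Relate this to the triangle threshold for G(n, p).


Number of potential triangles: C(119, 3) = 273819.
Each occurs with probability p³ ≈ (0.0413335)³ ≈ 7.06164819e-05.
By linearity: E[X] = C(119, 3)·p³ ≈ 273819 · 7.06164819e-05 ≈ 19.336134.
Since α = 2/3 < 1, p = c/n^{2/3} ≫ 1/n is above the triangle threshold p ~ 1/n. Asymptotically E[X] ~ (c³/6)·n^{3(1−α)} = (1³/6)·n^{1} → ∞; triangles are abundant w.h.p.

E[X] ≈ 19.336134; in regime p = Θ(1/n^{2/3}) E[X] diverges (above the triangle threshold p ~ 1/n).


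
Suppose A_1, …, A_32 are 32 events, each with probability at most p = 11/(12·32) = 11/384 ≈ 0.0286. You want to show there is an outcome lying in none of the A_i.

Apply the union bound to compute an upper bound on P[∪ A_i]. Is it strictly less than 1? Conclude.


Union bound: P[∪_{i=1}^{32} A_i] ≤ Σ_i P[A_i] ≤ 32·p = 32·(11/384) = 11/12.
Numerically: 11/12 ≈ 0.9167.
Is 11/12 < 1? YES.
Since P[∪ A_i] ≤ 11/12 < 1, the complement has P[∩ A_i^c] ≥ 1 − 11/12 = 1/12 > 0, so some outcome avoids every A_i.

32·p = 11/12 ≈ 0.9167; existence CERTIFIED by the union bound.


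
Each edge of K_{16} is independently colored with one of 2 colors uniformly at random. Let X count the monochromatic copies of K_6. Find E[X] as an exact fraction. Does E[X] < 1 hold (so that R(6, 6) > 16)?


E[X] = C(16, 6) · 2^{1 − 15} = 8008 · 2^{−14} = 8008/16384.
As a reduced fraction: E[X] = 1001/2048 ≈ 0.48877.
Is E[X] < 1? YES.
Since E[X] < 1, there exists a 2-coloring of K_{16} with no monochromatic K_6; hence R(6, 6) > 16.

E[X] = 1001/2048 ≈ 0.48877; E[X] < 1, so R(6, 6) > 16.


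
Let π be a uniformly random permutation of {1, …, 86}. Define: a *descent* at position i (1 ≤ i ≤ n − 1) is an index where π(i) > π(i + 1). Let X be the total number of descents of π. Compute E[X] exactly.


Write X = Σ X_I over i = 1, …, 85, with X_I the indicator of one descent.
There are 85 indicators.
For each fixed i, the pair (π(i), π(i+1)) is a uniformly random ordered pair of distinct values from {1, …, 86}; by symmetry P[π(i) > π(i+1)] = 1/2.
By linearity: E[X] = 85 · (1/2) = (86 − 1) · (1/2) = 85/2 ≈ 42.500000.

E[X] = 85/2 = 42.500000.


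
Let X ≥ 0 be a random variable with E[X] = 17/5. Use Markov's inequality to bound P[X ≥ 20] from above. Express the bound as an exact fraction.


μ = E[X] = 17/5, a = 20.
Markov: P[X ≥ 20] ≤ μ/a = (17/5)/20 = 17/100.
Numerically: ≈ 0.17000.
(Since a = 20 > μ = 3.40000, the bound 17/100 is < 1 and informative.)

P[X ≥ 20] ≤ 17/100 ≈ 0.17000.


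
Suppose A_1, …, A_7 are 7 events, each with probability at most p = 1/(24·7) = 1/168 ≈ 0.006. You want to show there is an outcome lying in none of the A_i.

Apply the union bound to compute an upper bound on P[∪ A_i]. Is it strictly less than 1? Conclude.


Union bound: P[∪_{i=1}^{7} A_i] ≤ Σ_i P[A_i] ≤ 7·p = 7·(1/168) = 1/24.
Numerically: 1/24 ≈ 0.042.
Is 1/24 < 1? YES.
Since P[∪ A_i] ≤ 1/24 < 1, the complement has P[∩ A_i^c] ≥ 1 − 1/24 = 23/24 > 0, so some outcome avoids every A_i.

7·p = 1/24 ≈ 0.042; existence CERTIFIED by the union bound.


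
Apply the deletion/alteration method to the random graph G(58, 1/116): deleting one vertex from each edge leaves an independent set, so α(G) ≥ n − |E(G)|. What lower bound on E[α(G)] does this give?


E[|E(G)|] = C(58, 2)·p = 1653 · (1/116) = 57/4.
E[α(G)] ≥ n − E[|E(G)|] = 58 − 57/4 = 175/4.
Numerically: ≈ 43.7500.
(This is only a lower bound; the true E[α(G)] may be larger.)

E[α(G)] ≥ 175/4 ≈ 43.7500.


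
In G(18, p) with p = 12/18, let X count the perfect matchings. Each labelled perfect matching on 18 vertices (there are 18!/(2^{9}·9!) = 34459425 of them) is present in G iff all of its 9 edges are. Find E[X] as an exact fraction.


K_18 has 18!/(2^{9}·9!) = 34459425 labelled perfect matchings.
For each such perfect matching H, let X_H = 1 if all 9 edges of H are present in G. Then P[X_H = 1] = p^{9} = (2/3)^{9} = 512/19683.
By linearity of expectation: E[X] = Σ_H E[X_H] = 34459425 · p^{9} = 34459425 · 512/19683 = 217817600/243.
Numerically: E[X] ≈ 8.9637e+05.

E[X] = 34459425 · (2/3)^{9} = 217817600/243 ≈ 8.9637e+05.


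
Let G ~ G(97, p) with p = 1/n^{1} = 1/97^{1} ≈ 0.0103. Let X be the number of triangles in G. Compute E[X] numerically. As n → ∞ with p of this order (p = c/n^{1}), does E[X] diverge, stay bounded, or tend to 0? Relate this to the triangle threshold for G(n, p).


Number of potential triangles: C(97, 3) = 147440.
Each occurs with probability p³ ≈ (0.0103)³ ≈ 1.09568e-06.
By linearity: E[X] = C(97, 3)·p³ ≈ 147440 · 1.09568e-06 ≈ 0.162.
Here α = 1, so p = 1/n is exactly at the triangle threshold p ~ 1/n. Asymptotically E[X] → c³/6 = 1³/6 = 1/6 ≈ 0.167, a bounded constant. In this regime the triangle count is asymptotically Poisson(c³/6).

E[X] ≈ 0.162; in regime p = Θ(1/n^{1}) E[X] stays bounded (at the triangle threshold p ~ 1/n).


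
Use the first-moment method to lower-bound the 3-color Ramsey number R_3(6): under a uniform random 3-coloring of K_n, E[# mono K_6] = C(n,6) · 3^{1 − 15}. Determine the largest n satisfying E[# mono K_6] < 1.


We need C(n, 6) · 3^{1 − 15} < 1, i.e. C(n, 6) < 3^{15 − 1} = 4782969.
Check values of n near the boundary:
  n = 40: C(40, 6) = 3838380; 3838380 < 4782969? YES
  n = 41: C(41, 6) = 4496388; 4496388 < 4782969? YES
  n = 42: C(42, 6) = 5245786; 5245786 < 4782969? NO
  n = 43: C(43, 6) = 6096454; 6096454 < 4782969? NO
  n = 44: C(44, 6) = 7059052; 7059052 < 4782969? NO
The largest n with C(n, 6) < 4782969 is n = 41 (where E[X] = 1498796/1594323 ≈ 0.940083). Hence R_3(6) > 41, i.e. R_3(6) ≥ 42.

Largest n = 41; hence R_3(6) > 41.


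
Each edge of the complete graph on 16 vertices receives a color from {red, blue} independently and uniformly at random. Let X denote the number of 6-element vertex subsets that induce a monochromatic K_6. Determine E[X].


Let X = Σ_S X_S over the C(16, 6) = 8008 subsets S of size 6, where X_S = 1 if the K_6 on S is monochromatic.
For a fixed S, the K_6 on S has C(6, 2) = 15 edges. P[all 15 edges red] = (1/2)^15, and likewise for blue, so P[monochromatic] = 2·(1/2)^15 = 2^{1 − 15} = 1/16384.
By linearity of expectation: E[X] = C(16, 6) · 2^{1 − 15} = 8008 · 1/16384 = 1001/2048.
Numerically: E[X] ≈ 0.489.

E[X] = C(16,6)·2^(1−C(6,2)) = 1001/2048 ≈ 0.489.


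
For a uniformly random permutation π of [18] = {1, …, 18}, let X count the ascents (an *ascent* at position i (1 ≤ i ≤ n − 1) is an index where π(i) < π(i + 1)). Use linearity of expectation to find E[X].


Write X = Σ X_I over i = 1, …, 17, with X_I the indicator of one ascent.
There are 17 indicators.
For each fixed i, the pair (π(i), π(i+1)) is a uniformly random ordered pair of distinct values from {1, …, 18}; by symmetry P[π(i) < π(i+1)] = 1/2.
By linearity: E[X] = 17 · (1/2) = (18 − 1) · (1/2) = 17/2 ≈ 8.500000.

E[X] = 17/2 = 8.500000.


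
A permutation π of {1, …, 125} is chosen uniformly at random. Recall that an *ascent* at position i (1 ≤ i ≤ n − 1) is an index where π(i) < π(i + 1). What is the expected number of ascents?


Write X = Σ X_I over i = 1, …, 124, with X_I the indicator of one ascent.
There are 124 indicators.
For each fixed i, the pair (π(i), π(i+1)) is a uniformly random ordered pair of distinct values from {1, …, 125}; by symmetry P[π(i) < π(i+1)] = 1/2.
By linearity: E[X] = 124 · (1/2) = (125 − 1) · (1/2) = 62 ≈ 62.00000.

E[X] = 62 = 62.00000.


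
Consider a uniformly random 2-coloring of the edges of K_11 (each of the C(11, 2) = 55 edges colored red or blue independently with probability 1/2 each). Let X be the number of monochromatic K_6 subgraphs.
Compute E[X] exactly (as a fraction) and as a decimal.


Let X = Σ_S X_S over the C(11, 6) = 462 subsets S of size 6, where X_S = 1 if the K_6 on S is monochromatic.
For a fixed S, the K_6 on S has C(6, 2) = 15 edges. P[all 15 edges red] = (1/2)^15, and likewise for blue, so P[monochromatic] = 2·(1/2)^15 = 2^{1 − 15} = 1/16384.
By linearity of expectation: E[X] = C(11, 6) · 2^{1 − 15} = 462 · 1/16384 = 231/8192.
Numerically: E[X] ≈ 0.028198.

E[X] = C(11,6)·2^(1−C(6,2)) = 231/8192 ≈ 0.028198.


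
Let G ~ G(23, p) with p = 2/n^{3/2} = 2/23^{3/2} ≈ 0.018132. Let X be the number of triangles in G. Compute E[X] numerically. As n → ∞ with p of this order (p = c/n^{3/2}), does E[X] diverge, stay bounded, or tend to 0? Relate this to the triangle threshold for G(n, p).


Number of potential triangles: C(23, 3) = 1771.
Each occurs with probability p³ ≈ (0.018132)³ ≈ 5.9609396e-06.
By linearity: E[X] = C(23, 3)·p³ ≈ 1771 · 5.9609396e-06 ≈ 0.01056.
Since α = 3/2 > 1, p = c/n^{3/2} = o(1/n) is below the triangle threshold p ~ 1/n. Asymptotically E[X] ~ (c³/6)·n^{3(1−α)} = (2³/6)·n^{-1.5} → 0, so by Markov's inequality G has no triangles w.h.p.

E[X] ≈ 0.01056; in regime p = Θ(1/n^{3/2}) E[X] tends to 0 (below the triangle threshold p ~ 1/n).


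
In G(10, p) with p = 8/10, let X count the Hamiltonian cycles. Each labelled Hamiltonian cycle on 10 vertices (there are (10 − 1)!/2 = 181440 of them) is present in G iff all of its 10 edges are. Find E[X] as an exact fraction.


K_10 has (10 − 1)!/2 = 181440 labelled Hamiltonian cycles.
For each such Hamiltonian cycle H, let X_H = 1 if all 10 edges of H are present in G. Then P[X_H = 1] = p^{10} = (4/5)^{10} = 1048576/9765625.
By linearity of expectation: E[X] = Σ_H E[X_H] = 181440 · p^{10} = 181440 · 1048576/9765625 = 38050725888/1953125.
Numerically: E[X] ≈ 19482.

E[X] = 181440 · (4/5)^{10} = 38050725888/1953125 ≈ 19482.


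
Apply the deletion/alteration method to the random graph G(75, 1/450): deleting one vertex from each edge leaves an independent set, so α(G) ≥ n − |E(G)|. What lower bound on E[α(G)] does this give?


E[|E(G)|] = C(75, 2)·p = 2775 · (1/450) = 37/6.
E[α(G)] ≥ n − E[|E(G)|] = 75 − 37/6 = 413/6.
Numerically: ≈ 68.833333.
(This is only a lower bound; the true E[α(G)] may be larger.)

E[α(G)] ≥ 413/6 ≈ 68.833333.


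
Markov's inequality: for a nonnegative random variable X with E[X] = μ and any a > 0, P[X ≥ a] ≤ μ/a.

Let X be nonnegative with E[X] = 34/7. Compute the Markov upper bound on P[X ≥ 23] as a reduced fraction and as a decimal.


μ = E[X] = 34/7, a = 23.
Markov: P[X ≥ 23] ≤ μ/a = (34/7)/23 = 34/161.
Numerically: ≈ 0.211.
(Since a = 23 > μ = 4.857, the bound 34/161 is < 1 and informative.)

P[X ≥ 23] ≤ 34/161 ≈ 0.211.


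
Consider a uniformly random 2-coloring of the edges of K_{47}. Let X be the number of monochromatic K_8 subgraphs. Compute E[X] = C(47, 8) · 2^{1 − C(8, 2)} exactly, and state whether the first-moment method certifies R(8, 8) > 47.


E[X] = C(47, 8) · 2^{1 − 28} = 314457495 · 2^{−27} = 314457495/134217728.
As a reduced fraction: E[X] = 314457495/134217728 ≈ 2.3429.
Is E[X] < 1? NO.
Since E[X] ≥ 1, the first-moment bound is inconclusive at n = 47; it does NOT by itself certify R(8, 8) > 47.

E[X] = 314457495/134217728 ≈ 2.3429; E[X] ≥ 1; first-moment method inconclusive here.


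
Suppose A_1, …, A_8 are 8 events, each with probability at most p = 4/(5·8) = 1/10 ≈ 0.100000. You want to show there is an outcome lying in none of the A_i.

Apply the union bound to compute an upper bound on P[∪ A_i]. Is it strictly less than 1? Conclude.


Union bound: P[∪_{i=1}^{8} A_i] ≤ Σ_i P[A_i] ≤ 8·p = 8·(1/10) = 4/5.
Numerically: 4/5 ≈ 0.800000.
Is 4/5 < 1? YES.
Since P[∪ A_i] ≤ 4/5 < 1, the complement has P[∩ A_i^c] ≥ 1 − 4/5 = 1/5 > 0, so some outcome avoids every A_i.

8·p = 4/5 ≈ 0.800000; existence CERTIFIED by the union bound.


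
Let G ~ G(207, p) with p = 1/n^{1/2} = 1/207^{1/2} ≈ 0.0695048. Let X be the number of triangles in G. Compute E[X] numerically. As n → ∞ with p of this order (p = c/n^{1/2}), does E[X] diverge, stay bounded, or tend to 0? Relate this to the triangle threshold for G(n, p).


Number of potential triangles: C(207, 3) = 1456935.
Each occurs with probability p³ ≈ (0.0695048)³ ≈ 3.35772003e-04.
By linearity: E[X] = C(207, 3)·p³ ≈ 1456935 · 3.35772003e-04 ≈ 489.197984.
Since α = 1/2 < 1, p = c/n^{1/2} ≫ 1/n is above the triangle threshold p ~ 1/n. Asymptotically E[X] ~ (c³/6)·n^{3(1−α)} = (1³/6)·n^{1.5} → ∞; triangles are abundant w.h.p.

E[X] ≈ 489.197984; in regime p = Θ(1/n^{1/2}) E[X] diverges (above the triangle threshold p ~ 1/n).


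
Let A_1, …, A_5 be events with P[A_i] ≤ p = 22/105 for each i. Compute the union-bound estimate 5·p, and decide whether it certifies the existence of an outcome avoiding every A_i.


Union bound: P[∪_{i=1}^{5} A_i] ≤ Σ_i P[A_i] ≤ 5·p = 5·(22/105) = 22/21.
Numerically: 22/21 ≈ 1.0476.
Is 22/21 < 1? NO.
Since the bound 22/21 is ≥ 1, the union bound is uninformative here; it does NOT by itself certify existence.

5·p = 22/21 ≈ 1.0476; existence NOT certified by the union bound.


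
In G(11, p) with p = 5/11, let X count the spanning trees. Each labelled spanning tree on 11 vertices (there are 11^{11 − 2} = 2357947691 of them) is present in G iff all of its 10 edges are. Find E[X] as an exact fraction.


K_11 has 11^{11 − 2} = 2357947691 labelled spanning trees.
For each such spanning tree H, let X_H = 1 if all 10 edges of H are present in G. Then P[X_H = 1] = p^{10} = (5/11)^{10} = 9765625/25937424601.
By linearity: E[X] = Σ_H E[X_H] = 2357947691 · p^{10} = 2357947691 · 9765625/25937424601 = 9765625/11.
Numerically: E[X] ≈ 8.8778e+05.

E[X] = 2357947691 · (5/11)^{10} = 9765625/11 ≈ 8.8778e+05.


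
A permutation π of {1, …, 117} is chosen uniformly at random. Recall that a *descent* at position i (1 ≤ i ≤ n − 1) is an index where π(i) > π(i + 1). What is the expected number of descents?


Write X = Σ X_I over i = 1, …, 116, with X_I the indicator of one descent.
There are 116 indicators.
For each fixed i, the pair (π(i), π(i+1)) is a uniformly random ordered pair of distinct values from {1, …, 117}; by symmetry P[π(i) > π(i+1)] = 1/2.
By linearity: E[X] = 116 · (1/2) = (117 − 1) · (1/2) = 58 ≈ 58.0000.

E[X] = 58 = 58.0000.


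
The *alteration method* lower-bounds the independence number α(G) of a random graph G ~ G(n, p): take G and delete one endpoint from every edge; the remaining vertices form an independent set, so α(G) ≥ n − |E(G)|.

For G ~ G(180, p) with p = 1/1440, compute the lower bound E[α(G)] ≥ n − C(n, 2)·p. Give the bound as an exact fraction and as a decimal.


E[|E(G)|] = C(180, 2)·p = 16110 · (1/1440) = 179/16.
E[α(G)] ≥ n − E[|E(G)|] = 180 − 179/16 = 2701/16.
Numerically: ≈ 168.812.
(This is only a lower bound; the true E[α(G)] may be larger.)

E[α(G)] ≥ 2701/16 ≈ 168.812.


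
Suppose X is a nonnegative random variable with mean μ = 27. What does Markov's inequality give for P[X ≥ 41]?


μ = E[X] = 27, a = 41.
Markov: P[X ≥ 41] ≤ μ/a = (27)/41 = 27/41.
Numerically: ≈ 0.659.
(Since a = 41 > μ = 27.000, the bound 27/41 is < 1 and informative.)

P[X ≥ 41] ≤ 27/41 ≈ 0.659.


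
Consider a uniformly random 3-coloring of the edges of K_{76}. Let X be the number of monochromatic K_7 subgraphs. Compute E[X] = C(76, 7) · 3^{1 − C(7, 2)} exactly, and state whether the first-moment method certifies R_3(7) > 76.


E[X] = C(76, 7) · 3^{1 − 21} = 2186189400 · 3^{−20} = 2186189400/3486784401.
As a reduced fraction: E[X] = 728729800/1162261467 ≈ 0.6269930.
Is E[X] < 1? YES.
Since E[X] < 1, there exists a 3-coloring of K_{76} with no monochromatic K_7; hence R_3(7) > 76.

E[X] = 728729800/1162261467 ≈ 0.6269930; E[X] < 1, so R_3(7) > 76.


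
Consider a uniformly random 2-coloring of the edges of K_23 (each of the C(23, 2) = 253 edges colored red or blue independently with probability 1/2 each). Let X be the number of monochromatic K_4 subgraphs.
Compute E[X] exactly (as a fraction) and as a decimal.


Let X = Σ_S X_S over the C(23, 4) = 8855 subsets S of size 4, where X_S = 1 if the K_4 on S is monochromatic.
For a fixed S, the K_4 on S has C(4, 2) = 6 edges. P[all 6 edges red] = (1/2)^6, and likewise for blue, so P[monochromatic] = 2·(1/2)^6 = 2^{1 − 6} = 1/32.
By linearity: E[X] = C(23, 4) · 2^{1 − 6} = 8855 · 1/32 = 8855/32.
Numerically: E[X] ≈ 276.718750.

E[X] = C(23,4)·2^(1−C(4,2)) = 8855/32 ≈ 276.718750.


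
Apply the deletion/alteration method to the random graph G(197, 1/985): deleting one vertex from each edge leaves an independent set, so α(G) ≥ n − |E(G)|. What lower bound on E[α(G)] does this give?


E[|E(G)|] = C(197, 2)·p = 19306 · (1/985) = 98/5.
E[α(G)] ≥ n − E[|E(G)|] = 197 − 98/5 = 887/5.
Numerically: ≈ 177.4000.
(This is only a lower bound; the true E[α(G)] may be larger.)

E[α(G)] ≥ 887/5 ≈ 177.4000.


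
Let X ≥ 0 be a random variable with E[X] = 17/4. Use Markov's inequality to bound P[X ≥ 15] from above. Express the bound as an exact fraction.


μ = E[X] = 17/4, a = 15.
Markov: P[X ≥ 15] ≤ μ/a = (17/4)/15 = 17/60.
Numerically: ≈ 0.28333.
(Since a = 15 > μ = 4.25000, the bound 17/60 is < 1 and informative.)

P[X ≥ 15] ≤ 17/60 ≈ 0.28333.


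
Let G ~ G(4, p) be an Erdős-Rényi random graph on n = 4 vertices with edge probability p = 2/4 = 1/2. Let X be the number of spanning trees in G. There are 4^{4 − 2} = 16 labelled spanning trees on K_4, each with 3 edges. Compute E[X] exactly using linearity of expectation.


K_4 has 4^{4 − 2} = 16 labelled spanning trees.
For each such spanning tree H, let X_H = 1 if all 3 edges of H are present in G. Then P[X_H = 1] = p^{3} = (1/2)^{3} = 1/8.
Summing the indicators: E[X] = Σ_H E[X_H] = 16 · p^{3} = 16 · 1/8 = 2.
Numerically: E[X] ≈ 2.

E[X] = 16 · (1/2)^{3} = 2 ≈ 2.


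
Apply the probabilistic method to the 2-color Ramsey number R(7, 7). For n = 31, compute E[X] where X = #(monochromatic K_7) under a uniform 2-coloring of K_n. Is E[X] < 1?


E[X] = C(31, 7) · 2^{1 − 21} = 2629575 · 2^{−20} = 2629575/1048576.
As a reduced fraction: E[X] = 2629575/1048576 ≈ 2.507758.
Is E[X] < 1? NO.
Since E[X] ≥ 1, the first-moment bound is inconclusive at n = 31; it does NOT by itself certify R(7, 7) > 31.

E[X] = 2629575/1048576 ≈ 2.507758; E[X] ≥ 1; first-moment method inconclusive here.


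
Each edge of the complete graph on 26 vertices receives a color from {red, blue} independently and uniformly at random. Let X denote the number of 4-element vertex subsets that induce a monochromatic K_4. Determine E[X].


Let X = Σ_S X_S over the C(26, 4) = 14950 subsets S of size 4, where X_S = 1 if the K_4 on S is monochromatic.
For a fixed S, the K_4 on S has C(4, 2) = 6 edges. P[all 6 edges red] = (1/2)^6, and likewise for blue, so P[monochromatic] = 2·(1/2)^6 = 2^{1 − 6} = 1/32.
By linearity of expectation: E[X] = C(26, 4) · 2^{1 − 6} = 14950 · 1/32 = 7475/16.
Numerically: E[X] ≈ 467.18750.

E[X] = C(26,4)·2^(1−C(4,2)) = 7475/16 ≈ 467.18750.


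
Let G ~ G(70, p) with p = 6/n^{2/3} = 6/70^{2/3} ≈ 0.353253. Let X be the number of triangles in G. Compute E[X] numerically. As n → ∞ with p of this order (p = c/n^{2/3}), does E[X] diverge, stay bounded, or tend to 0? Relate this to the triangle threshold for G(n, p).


Number of potential triangles: C(70, 3) = 54740.
Each occurs with probability p³ ≈ (0.353253)³ ≈ 4.40816327e-02.
By linearity: E[X] = C(70, 3)·p³ ≈ 54740 · 4.40816327e-02 ≈ 2413.028571.
Since α = 2/3 < 1, p = c/n^{2/3} ≫ 1/n is above the triangle threshold p ~ 1/n. Asymptotically E[X] ~ (c³/6)·n^{3(1−α)} = (6³/6)·n^{1} → ∞; triangles are abundant w.h.p.

E[X] ≈ 2413.028571; in regime p = Θ(1/n^{2/3}) E[X] diverges (above the triangle threshold p ~ 1/n).


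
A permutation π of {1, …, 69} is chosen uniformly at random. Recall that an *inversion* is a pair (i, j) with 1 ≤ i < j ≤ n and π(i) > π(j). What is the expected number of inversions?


Write X = Σ X_I over the C(69, 2) = 2346 pairs i < j, with X_I the indicator of one inversion.
There are 2346 indicators.
For each fixed pair i < j, the values π(i) and π(j) are two distinct elements of {1, …, 69} in uniformly random order; by symmetry P[π(i) > π(j)] = 1/2.
By linearity: E[X] = 2346 · (1/2) = C(69, 2) · (1/2) = 2346/2 = 1173 ≈ 1173.0000.

E[X] = 1173 = 1173.0000.


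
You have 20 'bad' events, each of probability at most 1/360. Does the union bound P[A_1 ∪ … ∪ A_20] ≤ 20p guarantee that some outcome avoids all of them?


Union bound: P[∪_{i=1}^{20} A_i] ≤ Σ_i P[A_i] ≤ 20·p = 20·(1/360) = 1/18.
Numerically: 1/18 ≈ 0.0555556.
Is 1/18 < 1? YES.
Since P[∪ A_i] ≤ 1/18 < 1, the complement has P[∩ A_i^c] ≥ 1 − 1/18 = 17/18 > 0, so some outcome avoids every A_i.

20·p = 1/18 ≈ 0.0555556; existence CERTIFIED by the union bound.
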